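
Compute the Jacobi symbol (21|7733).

1

Reciprocity: 21 ≡ 1 and 7733 ≡ 1 (mod 4), so (21/7733) = +(7733/21).
Reduce top mod 21: now compute (5/21).
Reciprocity: 5 ≡ 1 and 21 ≡ 1 (mod 4), so (5/21) = +(21/5).
Reduce top mod 5: now compute (1/5).
Reached (1/5) = 1. Collecting the sign flips along the way, the symbol is +1.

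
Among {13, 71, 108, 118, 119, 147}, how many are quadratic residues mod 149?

(13/149) = -1 → non-residue.
(71/149) = -1 → non-residue.
(108/149) = -1 → non-residue.
(118/149) = +1 → QR.
(119/149) = +1 → QR.
(147/149) = -1 → non-residue.
Total quadratic residues among the 6: 2.

2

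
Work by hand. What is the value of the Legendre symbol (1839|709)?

-1

First reduce: 1839 ≡ 421 (mod 709).
Reciprocity: 421 ≡ 1 and 709 ≡ 1 (mod 4), so (421/709) = +(709/421).
Reduce top mod 421: now compute (288/421).
Pull out 2^5: since 421 ≡ 5 (mod 8), (2/421) = -1, so (2/421)^5 = -1.
Reciprocity: 9 ≡ 1 and 421 ≡ 1 (mod 4), so (9/421) = +(421/9).
Reduce top mod 9: now compute (7/9).
Reciprocity: 7 ≡ 3 and 9 ≡ 1 (mod 4), so (7/9) = +(9/7).
Reduce top mod 7: now compute (2/7).
Pull out 2: since 7 ≡ 7 (mod 8), (2/7) = +1.
Reached (1/7) = 1. Collecting the sign flips along the way, the symbol is -1.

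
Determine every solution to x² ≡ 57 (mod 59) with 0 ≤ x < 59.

23, 36

Since 59 ≡ 3 (mod 4), a square root of 57 is 57^((59+1)/4) = 57^15 mod 59.
Repeated squaring: 57^2≡4, 57^4≡16, 57^8≡20 (mod 59).
57^15 = 57^(8+4+2+1) ≡ 36 (mod 59).
Check: 36² = 1296 ≡ 57 (mod 59). The two roots are 23 and 36.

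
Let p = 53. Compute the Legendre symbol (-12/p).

First reduce: -12 ≡ 41 (mod 53).
Reciprocity: 41 ≡ 1 and 53 ≡ 1 (mod 4), so (41/53) = +(53/41).
Reduce top mod 41: now compute (12/41).
Pull out 2^2: since 41 ≡ 1 (mod 8), (2/41) = +1, so (2/41)^2 = +1.
Reciprocity: 3 ≡ 3 and 41 ≡ 1 (mod 4), so (3/41) = +(41/3).
Reduce top mod 3: now compute (2/3).
Pull out 2: since 3 ≡ 3 (mod 8), (2/3) = -1.
Reached (1/3) = 1. Collecting the sign flips along the way, the symbol is -1.

-1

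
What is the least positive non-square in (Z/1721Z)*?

3

(2/1721) = +1, so 2 is a residue.
(3/1721) = −1, so 3 is the smallest positive non-residue mod 1721.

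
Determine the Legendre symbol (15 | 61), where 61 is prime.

1

Euler's criterion: (15/61) ≡ 15^30 (mod 61).
15^2 ≡ 42 (mod 61)
15^4 ≡ 56 (mod 61)
15^8 ≡ 25 (mod 61)
15^16 ≡ 15 (mod 61)
15^30 = 15^(16+8+4+2) ≡ 1 (mod 61).
Result is 1, so (15/61) = 1.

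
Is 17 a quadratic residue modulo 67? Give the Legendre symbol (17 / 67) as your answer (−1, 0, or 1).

1

Reciprocity: 17 ≡ 1 and 67 ≡ 3 (mod 4), so (17/67) = +(67/17).
Reduce top mod 17: now compute (16/17).
Pull out 2^4: since 17 ≡ 1 (mod 8), (2/17) = +1, so (2/17)^4 = +1.
Reached (1/17) = 1. Collecting the sign flips along the way, the symbol is +1.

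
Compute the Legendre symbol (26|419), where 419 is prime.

Pull out 2: since 419 ≡ 3 (mod 8), (2/419) = -1.
Reciprocity: 13 ≡ 1 and 419 ≡ 3 (mod 4), so (13/419) = +(419/13).
Reduce top mod 13: now compute (3/13).
Reciprocity: 3 ≡ 3 and 13 ≡ 1 (mod 4), so (3/13) = +(13/3).
Reduce top mod 3: now compute (1/3).
Reached (1/3) = 1. Collecting the sign flips along the way, the symbol is -1.

-1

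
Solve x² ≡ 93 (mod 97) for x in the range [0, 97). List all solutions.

97 ≡ 1 (mod 4), so we find a root by search.
Trying successive values, 44² = 1936 ≡ 93 (mod 97). The other root is 97 − 44 = 53.

44, 53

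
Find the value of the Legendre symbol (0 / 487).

Top reduces to 0: gcd > 1, so the symbol is 0.

0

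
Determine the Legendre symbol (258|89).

1

First reduce: 258 ≡ 80 (mod 89).
Pull out 2^4: since 89 ≡ 1 (mod 8), (2/89) = +1, so (2/89)^4 = +1.
Reciprocity: 5 ≡ 1 and 89 ≡ 1 (mod 4), so (5/89) = +(89/5).
Reduce top mod 5: now compute (4/5).
Pull out 2^2: since 5 ≡ 5 (mod 8), (2/5) = -1, so (2/5)^2 = +1.
Reached (1/5) = 1. Collecting the sign flips along the way, the symbol is +1.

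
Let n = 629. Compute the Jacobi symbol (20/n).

1

Pull out 2^2: since 629 ≡ 5 (mod 8), (2/629) = -1, so (2/629)^2 = +1.
Reciprocity: 5 ≡ 1 and 629 ≡ 1 (mod 4), so (5/629) = +(629/5).
Reduce top mod 5: now compute (4/5).
Pull out 2^2: since 5 ≡ 5 (mod 8), (2/5) = -1, so (2/5)^2 = +1.
Reached (1/5) = 1. Collecting the sign flips along the way, the symbol is +1.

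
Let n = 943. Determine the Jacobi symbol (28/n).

1

Pull out 2^2: since 943 ≡ 7 (mod 8), (2/943) = +1, so (2/943)^2 = +1.
Reciprocity: 7 ≡ 3 and 943 ≡ 3 (mod 4), so (7/943) = −(943/7).
Reduce top mod 7: now compute (5/7).
Reciprocity: 5 ≡ 1 and 7 ≡ 3 (mod 4), so (5/7) = +(7/5).
Reduce top mod 5: now compute (2/5).
Pull out 2: since 5 ≡ 5 (mod 8), (2/5) = -1.
Reached (1/5) = 1. Collecting the sign flips along the way, the symbol is +1.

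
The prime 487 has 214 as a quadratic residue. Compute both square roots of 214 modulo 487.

Since 487 ≡ 3 (mod 4), a square root of 214 is 214^((487+1)/4) = 214^122 mod 487.
Repeated squaring: 214^2≡18, 214^4≡324, 214^8≡271, 214^16≡391, 214^32≡450, 214^64≡395 (mod 487).
214^122 = 214^(64+32+16+8+2) ≡ 431 (mod 487).
Check: 431² = 185761 ≡ 214 (mod 487). The two roots are 56 and 431.

56, 431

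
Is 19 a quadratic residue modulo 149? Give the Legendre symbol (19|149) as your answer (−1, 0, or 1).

1

Reciprocity: 19 ≡ 3 and 149 ≡ 1 (mod 4), so (19/149) = +(149/19).
Reduce top mod 19: now compute (16/19).
Pull out 2^4: since 19 ≡ 3 (mod 8), (2/19) = -1, so (2/19)^4 = +1.
Reached (1/19) = 1. Collecting the sign flips along the way, the symbol is +1.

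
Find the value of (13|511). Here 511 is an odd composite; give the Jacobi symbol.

Reciprocity: 13 ≡ 1 and 511 ≡ 3 (mod 4), so (13/511) = +(511/13).
Reduce top mod 13: now compute (4/13).
Pull out 2^2: since 13 ≡ 5 (mod 8), (2/13) = -1, so (2/13)^2 = +1.
Reached (1/13) = 1. Collecting the sign flips along the way, the symbol is +1.

1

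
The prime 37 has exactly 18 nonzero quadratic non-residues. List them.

2,5,6,8,13,14,15,17,18,19,20,22,23,24,29,31,32,35

Square k = 1,…,18 (k and 37−k give the same square):
1²=1, 2²=4, 3²=9, 4²=16, 5²=25, 6²=36, 7²≡12, 8²≡27, 9²≡7, 10²≡26, 11²≡10, 12²≡33, 13²≡21, 14²≡11, 15²≡3, 16²≡34, 17²≡30, 18²≡28 (mod 37).
The residues are {1, 3, 4, 7, 9, 10, 11, 12, 16, 21, 25, 26, 27, 28, 30, 33, 34, 36}; the non-residues are the remaining 18 nonzero classes.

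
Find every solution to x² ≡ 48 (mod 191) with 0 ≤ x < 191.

Since 191 ≡ 3 (mod 4), a square root of 48 is 48^((191+1)/4) = 48^48 mod 191.
Repeated squaring: 48^2≡12, 48^4≡144, 48^8≡108, 48^16≡13, 48^32≡169 (mod 191).
48^48 = 48^(32+16) ≡ 96 (mod 191).
Check: 96² = 9216 ≡ 48 (mod 191). The two roots are 95 and 96.

95, 96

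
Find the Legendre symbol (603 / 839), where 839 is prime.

Euler's criterion: (603/839) ≡ 603^419 (mod 839).
603^2 ≡ 322 (mod 839)
603^4 ≡ 487 (mod 839)
603^8 ≡ 571 (mod 839)
603^16 ≡ 509 (mod 839)
603^32 ≡ 669 (mod 839)
603^64 ≡ 374 (mod 839)
603^128 ≡ 602 (mod 839)
603^256 ≡ 795 (mod 839)
603^419 = 603^(256+128+32+2+1) ≡ 838 (mod 839).
Result is 838 ≡ −1, so (603/839) = −1.

-1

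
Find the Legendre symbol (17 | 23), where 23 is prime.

Reciprocity: 17 ≡ 1 and 23 ≡ 3 (mod 4), so (17/23) = +(23/17).
Reduce top mod 17: now compute (6/17).
Pull out 2: since 17 ≡ 1 (mod 8), (2/17) = +1.
Reciprocity: 3 ≡ 3 and 17 ≡ 1 (mod 4), so (3/17) = +(17/3).
Reduce top mod 3: now compute (2/3).
Pull out 2: since 3 ≡ 3 (mod 8), (2/3) = -1.
Reached (1/3) = 1. Collecting the sign flips along the way, the symbol is -1.

-1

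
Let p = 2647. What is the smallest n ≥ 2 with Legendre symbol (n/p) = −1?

3

(2/2647) = +1, so 2 is a residue.
(3/2647) = −1, so 3 is the smallest positive non-residue mod 2647.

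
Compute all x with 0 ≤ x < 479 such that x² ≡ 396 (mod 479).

Since 479 ≡ 3 (mod 4), a square root of 396 is 396^((479+1)/4) = 396^120 mod 479.
Repeated squaring: 396^2≡183, 396^4≡438, 396^8≡244, 396^16≡140, 396^32≡440, 396^64≡84 (mod 479).
396^120 = 396^(64+32+16+8) ≡ 131 (mod 479).
Check: 131² = 17161 ≡ 396 (mod 479). The two roots are 131 and 348.

131, 348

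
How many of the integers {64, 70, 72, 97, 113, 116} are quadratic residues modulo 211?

(64/211) = +1 → QR.
(70/211) = +1 → QR.
(72/211) = -1 → non-residue.
(97/211) = -1 → non-residue.
(113/211) = +1 → QR.
(116/211) = -1 → non-residue.
Total quadratic residues among the 6: 3.

3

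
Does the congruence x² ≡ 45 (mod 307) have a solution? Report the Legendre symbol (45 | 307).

Reciprocity: 45 ≡ 1 and 307 ≡ 3 (mod 4), so (45/307) = +(307/45).
Reduce top mod 45: now compute (37/45).
Reciprocity: 37 ≡ 1 and 45 ≡ 1 (mod 4), so (37/45) = +(45/37).
Reduce top mod 37: now compute (8/37).
Pull out 2^3: since 37 ≡ 5 (mod 8), (2/37) = -1, so (2/37)^3 = -1.
Reached (1/37) = 1. Collecting the sign flips along the way, the symbol is -1.

-1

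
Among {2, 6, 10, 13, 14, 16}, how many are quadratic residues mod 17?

3

(2/17) = +1 → QR.
(6/17) = -1 → non-residue.
(10/17) = -1 → non-residue.
(13/17) = +1 → QR.
(14/17) = -1 → non-residue.
(16/17) = +1 → QR.
Total quadratic residues among the 6: 3.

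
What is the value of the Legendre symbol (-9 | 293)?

1

Euler's criterion: (-9/293) ≡ 284^146 (mod 293).
284^2 ≡ 81 (mod 293)
284^4 ≡ 115 (mod 293)
284^8 ≡ 40 (mod 293)
284^16 ≡ 135 (mod 293)
284^32 ≡ 59 (mod 293)
284^64 ≡ 258 (mod 293)
284^128 ≡ 53 (mod 293)
284^146 = 284^(128+16+2) ≡ 1 (mod 293).
Result is 1, so (-9/293) = 1.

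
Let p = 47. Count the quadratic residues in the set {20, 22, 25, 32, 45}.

2

(20/47) = -1 → non-residue.
(22/47) = -1 → non-residue.
(25/47) = +1 → QR.
(32/47) = +1 → QR.
(45/47) = -1 → non-residue.
Total quadratic residues among the 5: 2.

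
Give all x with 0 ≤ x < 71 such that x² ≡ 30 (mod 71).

32, 39

Since 71 ≡ 3 (mod 4), a square root of 30 is 30^((71+1)/4) = 30^18 mod 71.
Repeated squaring: 30^2≡48, 30^4≡32, 30^8≡30, 30^16≡48 (mod 71).
30^18 = 30^(16+2) ≡ 32 (mod 71).
Check: 32² = 1024 ≡ 30 (mod 71). The two roots are 32 and 39.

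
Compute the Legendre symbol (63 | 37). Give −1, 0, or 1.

1

First reduce: 63 ≡ 26 (mod 37).
Pull out 2: since 37 ≡ 5 (mod 8), (2/37) = -1.
Reciprocity: 13 ≡ 1 and 37 ≡ 1 (mod 4), so (13/37) = +(37/13).
Reduce top mod 13: now compute (11/13).
Reciprocity: 11 ≡ 3 and 13 ≡ 1 (mod 4), so (11/13) = +(13/11).
Reduce top mod 11: now compute (2/11).
Pull out 2: since 11 ≡ 3 (mod 8), (2/11) = -1.
Reached (1/11) = 1. Collecting the sign flips along the way, the symbol is +1.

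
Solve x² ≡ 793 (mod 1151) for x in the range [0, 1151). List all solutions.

158, 993

Since 1151 ≡ 3 (mod 4), a square root of 793 is 793^((1151+1)/4) = 793^288 mod 1151.
Repeated squaring: 793^2≡403, 793^4≡118, 793^8≡112, 793^16≡1034, 793^32≡1028, 793^64≡166, 793^128≡1083, 793^256≡20 (mod 1151).
793^288 = 793^(256+32) ≡ 993 (mod 1151).
Check: 993² = 986049 ≡ 793 (mod 1151). The two roots are 158 and 993.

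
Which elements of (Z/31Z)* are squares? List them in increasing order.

1 2 4 5 7 8 9 10 14 16 18 19 20 25 28

Square k = 1,…,15 (k and 31−k give the same square):
1²=1, 2²=4, 3²=9, 4²=16, 5²=25, 6²≡5, 7²≡18, 8²≡2, 9²≡19, 10²≡7, 11²≡28, 12²≡20, 13²≡14, 14²≡10, 15²≡8 (mod 31).
So the quadratic residues mod 31 are {1, 2, 4, 5, 7, 8, 9, 10, 14, 16, 18, 19, 20, 25, 28}.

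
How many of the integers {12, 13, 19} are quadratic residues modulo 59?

(12/59) = +1 → QR.
(13/59) = -1 → non-residue.
(19/59) = +1 → QR.
Total quadratic residues among the 3: 2.

2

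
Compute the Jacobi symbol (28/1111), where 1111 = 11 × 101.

Pull out 2^2: since 1111 ≡ 7 (mod 8), (2/1111) = +1, so (2/1111)^2 = +1.
Reciprocity: 7 ≡ 3 and 1111 ≡ 3 (mod 4), so (7/1111) = −(1111/7).
Reduce top mod 7: now compute (5/7).
Reciprocity: 5 ≡ 1 and 7 ≡ 3 (mod 4), so (5/7) = +(7/5).
Reduce top mod 5: now compute (2/5).
Pull out 2: since 5 ≡ 5 (mod 8), (2/5) = -1.
Reached (1/5) = 1. Collecting the sign flips along the way, the symbol is +1.

1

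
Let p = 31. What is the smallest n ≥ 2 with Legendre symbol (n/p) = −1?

3

(2/31) = +1, so 2 is a residue.
(3/31) = −1, so 3 is the smallest positive non-residue mod 31.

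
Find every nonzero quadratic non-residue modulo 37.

2, 5, 6, 8, 13, 14, 15, 17, 18, 19, 20, 22, 23, 24, 29, 31, 32, 35

Square k = 1,…,18 (k and 37−k give the same square):
1²=1, 2²=4, 3²=9, 4²=16, 5²=25, 6²=36, 7²≡12, 8²≡27, 9²≡7, 10²≡26, 11²≡10, 12²≡33, 13²≡21, 14²≡11, 15²≡3, 16²≡34, 17²≡30, 18²≡28 (mod 37).
The residues are {1, 3, 4, 7, 9, 10, 11, 12, 16, 21, 25, 26, 27, 28, 30, 33, 34, 36}; the non-residues are the remaining 18 nonzero classes.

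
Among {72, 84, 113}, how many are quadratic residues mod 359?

1

(72/359) = +1 → QR.
(84/359) = -1 → non-residue.
(113/359) = -1 → non-residue.
Total quadratic residues among the 3: 1.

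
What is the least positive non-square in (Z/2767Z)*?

3

(2/2767) = +1, so 2 is a residue.
(3/2767) = −1, so 3 is the smallest positive non-residue mod 2767.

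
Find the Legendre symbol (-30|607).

-1

Euler's criterion: (-30/607) ≡ 577^303 (mod 607).
577^2 ≡ 293 (mod 607)
577^4 ≡ 262 (mod 607)
577^8 ≡ 53 (mod 607)
577^16 ≡ 381 (mod 607)
577^32 ≡ 88 (mod 607)
577^64 ≡ 460 (mod 607)
577^128 ≡ 364 (mod 607)
577^256 ≡ 170 (mod 607)
577^303 = 577^(256+32+8+4+2+1) ≡ 606 (mod 607).
Result is 606 ≡ −1, so (-30/607) = −1.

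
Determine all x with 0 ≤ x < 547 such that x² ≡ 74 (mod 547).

53, 494

Since 547 ≡ 3 (mod 4), a square root of 74 is 74^((547+1)/4) = 74^137 mod 547.
Repeated squaring: 74^2≡6, 74^4≡36, 74^8≡202, 74^16≡326, 74^32≡158, 74^64≡349, 74^128≡367 (mod 547).
74^137 = 74^(128+8+1) ≡ 53 (mod 547).
Check: 53² = 2809 ≡ 74 (mod 547). The two roots are 53 and 494.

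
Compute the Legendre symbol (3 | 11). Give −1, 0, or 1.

Euler's criterion: (3/11) ≡ 3^5 (mod 11).
3^2 ≡ 9 (mod 11)
3^4 ≡ 4 (mod 11)
3^5 = 3^(4+1) ≡ 1 (mod 11).
Result is 1, so (3/11) = 1.

1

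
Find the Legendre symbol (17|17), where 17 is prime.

0

First reduce: 17 ≡ 0 (mod 17).
Top reduces to 0: gcd > 1, so the symbol is 0.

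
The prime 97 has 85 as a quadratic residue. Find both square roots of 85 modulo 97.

97 ≡ 1 (mod 4), so we find a root by search.
Trying successive values, 45² = 2025 ≡ 85 (mod 97). The other root is 97 − 45 = 52.

45, 52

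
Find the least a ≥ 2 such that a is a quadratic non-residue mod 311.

11

(2/311) = +1, so 2 is a residue.
(3/311) = +1, so 3 is a residue.
(4/311) = +1, so 4 is a residue.
(5/311) = +1, so 5 is a residue.
(6/311) = +1, so 6 is a residue.
(7/311) = +1, so 7 is a residue.
(8/311) = +1, so 8 is a residue.
(9/311) = +1, so 9 is a residue.
(10/311) = +1, so 10 is a residue.
(11/311) = −1, so 11 is the smallest positive non-residue mod 311.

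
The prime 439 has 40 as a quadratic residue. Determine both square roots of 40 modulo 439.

131, 308

Since 439 ≡ 3 (mod 4), a square root of 40 is 40^((439+1)/4) = 40^110 mod 439.
Repeated squaring: 40^2≡283, 40^4≡191, 40^8≡44, 40^16≡180, 40^32≡353, 40^64≡372 (mod 439).
40^110 = 40^(64+32+8+4+2) ≡ 308 (mod 439).
Check: 308² = 94864 ≡ 40 (mod 439). The two roots are 131 and 308.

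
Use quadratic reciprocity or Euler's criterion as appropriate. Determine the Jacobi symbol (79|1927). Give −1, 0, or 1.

-1

Reciprocity: 79 ≡ 3 and 1927 ≡ 3 (mod 4), so (79/1927) = −(1927/79).
Reduce top mod 79: now compute (31/79).
Reciprocity: 31 ≡ 3 and 79 ≡ 3 (mod 4), so (31/79) = −(79/31).
Reduce top mod 31: now compute (17/31).
Reciprocity: 17 ≡ 1 and 31 ≡ 3 (mod 4), so (17/31) = +(31/17).
Reduce top mod 17: now compute (14/17).
Pull out 2: since 17 ≡ 1 (mod 8), (2/17) = +1.
Reciprocity: 7 ≡ 3 and 17 ≡ 1 (mod 4), so (7/17) = +(17/7).
Reduce top mod 7: now compute (3/7).
Reciprocity: 3 ≡ 3 and 7 ≡ 3 (mod 4), so (3/7) = −(7/3).
Reduce top mod 3: now compute (1/3).
Reached (1/3) = 1. Collecting the sign flips along the way, the symbol is -1.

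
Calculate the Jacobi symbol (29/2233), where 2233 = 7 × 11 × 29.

Reciprocity: 29 ≡ 1 and 2233 ≡ 1 (mod 4), so (29/2233) = +(2233/29).
Reduce top mod 29: now compute (0/29).
Top reduces to 0: gcd > 1, so the symbol is 0.

0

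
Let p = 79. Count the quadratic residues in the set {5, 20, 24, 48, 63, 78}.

(5/79) = +1 → QR.
(20/79) = +1 → QR.
(24/79) = -1 → non-residue.
(48/79) = -1 → non-residue.
(63/79) = -1 → non-residue.
(78/79) = -1 → non-residue.
Total quadratic residues among the 6: 2.

2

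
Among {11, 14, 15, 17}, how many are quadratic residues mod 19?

2

(11/19) = +1 → QR.
(14/19) = -1 → non-residue.
(15/19) = -1 → non-residue.
(17/19) = +1 → QR.
Total quadratic residues among the 4: 2.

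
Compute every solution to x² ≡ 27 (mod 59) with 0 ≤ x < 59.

Since 59 ≡ 3 (mod 4), a square root of 27 is 27^((59+1)/4) = 27^15 mod 59.
Repeated squaring: 27^2≡21, 27^4≡28, 27^8≡17 (mod 59).
27^15 = 27^(8+4+2+1) ≡ 26 (mod 59).
Check: 26² = 676 ≡ 27 (mod 59). The two roots are 26 and 33.

26, 33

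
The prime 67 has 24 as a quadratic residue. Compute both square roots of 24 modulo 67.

Since 67 ≡ 3 (mod 4), a square root of 24 is 24^((67+1)/4) = 24^17 mod 67.
Repeated squaring: 24^2≡40, 24^4≡59, 24^8≡64, 24^16≡9 (mod 67).
24^17 = 24^(16+1) ≡ 15 (mod 67).
Check: 15² = 225 ≡ 24 (mod 67). The two roots are 15 and 52.

15, 52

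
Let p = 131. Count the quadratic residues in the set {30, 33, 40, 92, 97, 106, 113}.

(30/131) = -1 → non-residue.
(33/131) = +1 → QR.
(40/131) = -1 → non-residue.
(92/131) = -1 → non-residue.
(97/131) = -1 → non-residue.
(106/131) = -1 → non-residue.
(113/131) = +1 → QR.
Total quadratic residues among the 7: 2.

2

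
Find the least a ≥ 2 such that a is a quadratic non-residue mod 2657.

(2/2657) = +1, so 2 is a residue.
(3/2657) = −1, so 3 is the smallest positive non-residue mod 2657.

3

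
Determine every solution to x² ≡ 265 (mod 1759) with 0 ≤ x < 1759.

396, 1363

Since 1759 ≡ 3 (mod 4), a square root of 265 is 265^((1759+1)/4) = 265^440 mod 1759.
Repeated squaring: 265^2≡1624, 265^4≡635, 265^8≡414, 265^16≡773, 265^32≡1228, 265^64≡521, 265^128≡555, 265^256≡200 (mod 1759).
265^440 = 265^(256+128+32+16+8) ≡ 396 (mod 1759).
Check: 396² = 156816 ≡ 265 (mod 1759). The two roots are 396 and 1363.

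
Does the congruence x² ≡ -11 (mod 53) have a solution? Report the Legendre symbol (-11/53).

First reduce: -11 ≡ 42 (mod 53).
Pull out 2: since 53 ≡ 5 (mod 8), (2/53) = -1.
Reciprocity: 21 ≡ 1 and 53 ≡ 1 (mod 4), so (21/53) = +(53/21).
Reduce top mod 21: now compute (11/21).
Reciprocity: 11 ≡ 3 and 21 ≡ 1 (mod 4), so (11/21) = +(21/11).
Reduce top mod 11: now compute (10/11).
Pull out 2: since 11 ≡ 3 (mod 8), (2/11) = -1.
Reciprocity: 5 ≡ 1 and 11 ≡ 3 (mod 4), so (5/11) = +(11/5).
Reduce top mod 5: now compute (1/5).
Reached (1/5) = 1. Collecting the sign flips along the way, the symbol is +1.

1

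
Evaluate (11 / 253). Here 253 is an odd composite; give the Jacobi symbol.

0

Reciprocity: 11 ≡ 3 and 253 ≡ 1 (mod 4), so (11/253) = +(253/11).
Reduce top mod 11: now compute (0/11).
Top reduces to 0: gcd > 1, so the symbol is 0.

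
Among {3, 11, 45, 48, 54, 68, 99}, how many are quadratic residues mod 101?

(3/101) = -1 → non-residue.
(11/101) = -1 → non-residue.
(45/101) = +1 → QR.
(48/101) = -1 → non-residue.
(54/101) = +1 → QR.
(68/101) = +1 → QR.
(99/101) = -1 → non-residue.
Total quadratic residues among the 7: 3.

3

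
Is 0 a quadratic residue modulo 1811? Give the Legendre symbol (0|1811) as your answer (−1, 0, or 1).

0

Top reduces to 0: gcd > 1, so the symbol is 0.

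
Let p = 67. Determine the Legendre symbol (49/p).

Euler's criterion: (49/67) ≡ 49^33 (mod 67).
49^2 ≡ 56 (mod 67)
49^4 ≡ 54 (mod 67)
49^8 ≡ 35 (mod 67)
49^16 ≡ 19 (mod 67)
49^32 ≡ 26 (mod 67)
49^33 = 49^(32+1) ≡ 1 (mod 67).
Result is 1, so (49/67) = 1.

1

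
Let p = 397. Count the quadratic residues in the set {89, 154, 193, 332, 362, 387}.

4

(89/397) = -1 → non-residue.
(154/397) = +1 → QR.
(193/397) = -1 → non-residue.
(332/397) = +1 → QR.
(362/397) = +1 → QR.
(387/397) = +1 → QR.
Total quadratic residues among the 6: 4.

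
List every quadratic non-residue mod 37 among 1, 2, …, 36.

2 5 6 8 13 14 15 17 18 19 20 22 23 24 29 31 32 35

Square k = 1,…,18 (k and 37−k give the same square):
1²=1, 2²=4, 3²=9, 4²=16, 5²=25, 6²=36, 7²≡12, 8²≡27, 9²≡7, 10²≡26, 11²≡10, 12²≡33, 13²≡21, 14²≡11, 15²≡3, 16²≡34, 17²≡30, 18²≡28 (mod 37).
The residues are {1, 3, 4, 7, 9, 10, 11, 12, 16, 21, 25, 26, 27, 28, 30, 33, 34, 36}; the non-residues are the remaining 18 nonzero classes.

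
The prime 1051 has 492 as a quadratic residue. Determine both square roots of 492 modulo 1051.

289, 762

Since 1051 ≡ 3 (mod 4), a square root of 492 is 492^((1051+1)/4) = 492^263 mod 1051.
Repeated squaring: 492^2≡334, 492^4≡150, 492^8≡429, 492^16≡116, 492^32≡844, 492^64≡809, 492^128≡759, 492^256≡133 (mod 1051).
492^263 = 492^(256+4+2+1) ≡ 289 (mod 1051).
Check: 289² = 83521 ≡ 492 (mod 1051). The two roots are 289 and 762.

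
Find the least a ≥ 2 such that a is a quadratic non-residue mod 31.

3

(2/31) = +1, so 2 is a residue.
(3/31) = −1, so 3 is the smallest positive non-residue mod 31.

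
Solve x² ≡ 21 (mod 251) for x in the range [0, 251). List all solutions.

71, 180

Since 251 ≡ 3 (mod 4), a square root of 21 is 21^((251+1)/4) = 21^63 mod 251.
Repeated squaring: 21^2≡190, 21^4≡207, 21^8≡179, 21^16≡164, 21^32≡39 (mod 251).
21^63 = 21^(32+16+8+4+2+1) ≡ 180 (mod 251).
Check: 180² = 32400 ≡ 21 (mod 251). The two roots are 71 and 180.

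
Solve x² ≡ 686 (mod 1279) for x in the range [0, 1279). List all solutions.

376, 903

Since 1279 ≡ 3 (mod 4), a square root of 686 is 686^((1279+1)/4) = 686^320 mod 1279.
Repeated squaring: 686^2≡1203, 686^4≡660, 686^8≡740, 686^16≡188, 686^32≡811, 686^64≡315, 686^128≡742, 686^256≡594 (mod 1279).
686^320 = 686^(256+64) ≡ 376 (mod 1279).
Check: 376² = 141376 ≡ 686 (mod 1279). The two roots are 376 and 903.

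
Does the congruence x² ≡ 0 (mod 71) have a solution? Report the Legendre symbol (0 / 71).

0

Top reduces to 0: gcd > 1, so the symbol is 0.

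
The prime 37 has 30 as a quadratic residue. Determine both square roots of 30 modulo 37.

17, 20

37 ≡ 1 (mod 4), so we find a root by search.
Trying successive values, 17² = 289 ≡ 30 (mod 37). The other root is 37 − 17 = 20.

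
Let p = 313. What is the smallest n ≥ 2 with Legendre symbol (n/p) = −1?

(2/313) = +1, so 2 is a residue.
(3/313) = +1, so 3 is a residue.
(4/313) = +1, so 4 is a residue.
(5/313) = −1, so 5 is the smallest positive non-residue mod 313.

5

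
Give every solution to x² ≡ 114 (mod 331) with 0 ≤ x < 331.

Since 331 ≡ 3 (mod 4), a square root of 114 is 114^((331+1)/4) = 114^83 mod 331.
Repeated squaring: 114^2≡87, 114^4≡287, 114^8≡281, 114^16≡183, 114^32≡58, 114^64≡54 (mod 331).
114^83 = 114^(64+16+2+1) ≡ 245 (mod 331).
Check: 245² = 60025 ≡ 114 (mod 331). The two roots are 86 and 245.

86, 245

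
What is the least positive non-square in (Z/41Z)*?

3

(2/41) = +1, so 2 is a residue.
(3/41) = −1, so 3 is the smallest positive non-residue mod 41.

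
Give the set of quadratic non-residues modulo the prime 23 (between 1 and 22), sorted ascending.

5,7,10,11,14,15,17,19,20,21,22

Square k = 1,…,11 (k and 23−k give the same square):
1²=1, 2²=4, 3²=9, 4²=16, 5²≡2, 6²≡13, 7²≡3, 8²≡18, 9²≡12, 10²≡8, 11²≡6 (mod 23).
The residues are {1, 2, 3, 4, 6, 8, 9, 12, 13, 16, 18}; the non-residues are the remaining 11 nonzero classes.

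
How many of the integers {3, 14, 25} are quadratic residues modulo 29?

(3/29) = -1 → non-residue.
(14/29) = -1 → non-residue.
(25/29) = +1 → QR.
Total quadratic residues among the 3: 1.

1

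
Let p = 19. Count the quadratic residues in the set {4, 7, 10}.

(4/19) = +1 → QR.
(7/19) = +1 → QR.
(10/19) = -1 → non-residue.
Total quadratic residues among the 3: 2.

2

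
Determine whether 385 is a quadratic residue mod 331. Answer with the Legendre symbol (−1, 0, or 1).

1

First reduce: 385 ≡ 54 (mod 331).
Pull out 2: since 331 ≡ 3 (mod 8), (2/331) = -1.
Reciprocity: 27 ≡ 3 and 331 ≡ 3 (mod 4), so (27/331) = −(331/27).
Reduce top mod 27: now compute (7/27).
Reciprocity: 7 ≡ 3 and 27 ≡ 3 (mod 4), so (7/27) = −(27/7).
Reduce top mod 7: now compute (6/7).
Pull out 2: since 7 ≡ 7 (mod 8), (2/7) = +1.
Reciprocity: 3 ≡ 3 and 7 ≡ 3 (mod 4), so (3/7) = −(7/3).
Reduce top mod 3: now compute (1/3).
Reached (1/3) = 1. Collecting the sign flips along the way, the symbol is +1.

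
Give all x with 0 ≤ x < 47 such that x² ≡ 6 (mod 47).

10, 37

Since 47 ≡ 3 (mod 4), a square root of 6 is 6^((47+1)/4) = 6^12 mod 47.
Repeated squaring: 6^2≡36, 6^4≡27, 6^8≡24 (mod 47).
6^12 = 6^(8+4) ≡ 37 (mod 47).
Check: 37² = 1369 ≡ 6 (mod 47). The two roots are 10 and 37.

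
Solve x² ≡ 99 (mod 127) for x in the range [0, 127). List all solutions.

Since 127 ≡ 3 (mod 4), a square root of 99 is 99^((127+1)/4) = 99^32 mod 127.
Repeated squaring: 99^2≡22, 99^4≡103, 99^8≡68, 99^16≡52, 99^32≡37 (mod 127).
99^32 = 99^(32) ≡ 37 (mod 127).
Check: 37² = 1369 ≡ 99 (mod 127). The two roots are 37 and 90.

37, 90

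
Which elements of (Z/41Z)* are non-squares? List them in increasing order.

Square k = 1,…,20 (k and 41−k give the same square):
1²=1, 2²=4, 3²=9, 4²=16, 5²=25, 6²=36, 7²≡8, 8²≡23, 9²≡40, 10²≡18, 11²≡39, 12²≡21, 13²≡5, 14²≡32, 15²≡20, 16²≡10, 17²≡2, 18²≡37, 19²≡33, 20²≡31 (mod 41).
The residues are {1, 2, 4, 5, 8, 9, 10, 16, 18, 20, 21, 23, 25, 31, 32, 33, 36, 37, 39, 40}; the non-residues are the remaining 20 nonzero classes.

3, 6, 7, 11, 12, 13, 14, 15, 17, 19, 22, 24, 26, 27, 28, 29, 30, 34, 35, 38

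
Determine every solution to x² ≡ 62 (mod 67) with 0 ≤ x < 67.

14, 53

Since 67 ≡ 3 (mod 4), a square root of 62 is 62^((67+1)/4) = 62^17 mod 67.
Repeated squaring: 62^2≡25, 62^4≡22, 62^8≡15, 62^16≡24 (mod 67).
62^17 = 62^(16+1) ≡ 14 (mod 67).
Check: 14² = 196 ≡ 62 (mod 67). The two roots are 14 and 53.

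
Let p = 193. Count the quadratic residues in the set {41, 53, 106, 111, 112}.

(41/193) = -1 → non-residue.
(53/193) = -1 → non-residue.
(106/193) = -1 → non-residue.
(111/193) = -1 → non-residue.
(112/193) = +1 → QR.
Total quadratic residues among the 5: 1.

1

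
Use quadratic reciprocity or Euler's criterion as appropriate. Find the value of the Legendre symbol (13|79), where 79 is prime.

1

Reciprocity: 13 ≡ 1 and 79 ≡ 3 (mod 4), so (13/79) = +(79/13).
Reduce top mod 13: now compute (1/13).
Reached (1/13) = 1. Collecting the sign flips along the way, the symbol is +1.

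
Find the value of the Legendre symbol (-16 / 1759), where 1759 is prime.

First reduce: -16 ≡ 1743 (mod 1759).
Reciprocity: 1743 ≡ 3 and 1759 ≡ 3 (mod 4), so (1743/1759) = −(1759/1743).
Reduce top mod 1743: now compute (16/1743).
Pull out 2^4: since 1743 ≡ 7 (mod 8), (2/1743) = +1, so (2/1743)^4 = +1.
Reached (1/1743) = 1. Collecting the sign flips along the way, the symbol is -1.

-1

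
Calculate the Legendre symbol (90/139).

Pull out 2: since 139 ≡ 3 (mod 8), (2/139) = -1.
Reciprocity: 45 ≡ 1 and 139 ≡ 3 (mod 4), so (45/139) = +(139/45).
Reduce top mod 45: now compute (4/45).
Pull out 2^2: since 45 ≡ 5 (mod 8), (2/45) = -1, so (2/45)^2 = +1.
Reached (1/45) = 1. Collecting the sign flips along the way, the symbol is -1.

-1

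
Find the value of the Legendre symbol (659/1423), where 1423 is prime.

Reciprocity: 659 ≡ 3 and 1423 ≡ 3 (mod 4), so (659/1423) = −(1423/659).
Reduce top mod 659: now compute (105/659).
Reciprocity: 105 ≡ 1 and 659 ≡ 3 (mod 4), so (105/659) = +(659/105).
Reduce top mod 105: now compute (29/105).
Reciprocity: 29 ≡ 1 and 105 ≡ 1 (mod 4), so (29/105) = +(105/29).
Reduce top mod 29: now compute (18/29).
Pull out 2: since 29 ≡ 5 (mod 8), (2/29) = -1.
Reciprocity: 9 ≡ 1 and 29 ≡ 1 (mod 4), so (9/29) = +(29/9).
Reduce top mod 9: now compute (2/9).
Pull out 2: since 9 ≡ 1 (mod 8), (2/9) = +1.
Reached (1/9) = 1. Collecting the sign flips along the way, the symbol is +1.

1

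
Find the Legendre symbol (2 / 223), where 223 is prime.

1

Euler's criterion: (2/223) ≡ 2^111 (mod 223).
2^2 ≡ 4 (mod 223)
2^4 ≡ 16 (mod 223)
2^8 ≡ 33 (mod 223)
2^16 ≡ 197 (mod 223)
2^32 ≡ 7 (mod 223)
2^64 ≡ 49 (mod 223)
2^111 = 2^(64+32+8+4+2+1) ≡ 1 (mod 223).
Result is 1, so (2/223) = 1.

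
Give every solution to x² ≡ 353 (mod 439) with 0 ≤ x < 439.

Since 439 ≡ 3 (mod 4), a square root of 353 is 353^((439+1)/4) = 353^110 mod 439.
Repeated squaring: 353^2≡372, 353^4≡99, 353^8≡143, 353^16≡255, 353^32≡53, 353^64≡175 (mod 439).
353^110 = 353^(64+32+8+4+2) ≡ 180 (mod 439).
Check: 180² = 32400 ≡ 353 (mod 439). The two roots are 180 and 259.

180, 259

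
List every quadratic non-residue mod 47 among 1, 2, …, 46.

5,10,11,13,15,19,20,22,23,26,29,30,31,33,35,38,39,40,41,43,44,45,46

Square k = 1,…,23 (k and 47−k give the same square):
1²=1, 2²=4, 3²=9, 4²=16, 5²=25, 6²=36, 7²≡2, 8²≡17, 9²≡34, 10²≡6, 11²≡27, 12²≡3, 13²≡28, 14²≡8, 15²≡37, 16²≡21, 17²≡7, 18²≡42, 19²≡32, 20²≡24, 21²≡18, 22²≡14, 23²≡12 (mod 47).
The residues are {1, 2, 3, 4, 6, 7, 8, 9, 12, 14, 16, 17, 18, 21, 24, 25, 27, 28, 32, 34, 36, 37, 42}; the non-residues are the remaining 23 nonzero classes.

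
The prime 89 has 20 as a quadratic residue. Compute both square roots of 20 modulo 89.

38, 51

89 ≡ 1 (mod 4), so we find a root by search.
Trying successive values, 38² = 1444 ≡ 20 (mod 89). The other root is 89 − 38 = 51.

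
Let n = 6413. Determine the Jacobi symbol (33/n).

Reciprocity: 33 ≡ 1 and 6413 ≡ 1 (mod 4), so (33/6413) = +(6413/33).
Reduce top mod 33: now compute (11/33).
Reciprocity: 11 ≡ 3 and 33 ≡ 1 (mod 4), so (11/33) = +(33/11).
Reduce top mod 11: now compute (0/11).
Top reduces to 0: gcd > 1, so the symbol is 0.

0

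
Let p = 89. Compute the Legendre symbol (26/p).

Pull out 2: since 89 ≡ 1 (mod 8), (2/89) = +1.
Reciprocity: 13 ≡ 1 and 89 ≡ 1 (mod 4), so (13/89) = +(89/13).
Reduce top mod 13: now compute (11/13).
Reciprocity: 11 ≡ 3 and 13 ≡ 1 (mod 4), so (11/13) = +(13/11).
Reduce top mod 11: now compute (2/11).
Pull out 2: since 11 ≡ 3 (mod 8), (2/11) = -1.
Reached (1/11) = 1. Collecting the sign flips along the way, the symbol is -1.

-1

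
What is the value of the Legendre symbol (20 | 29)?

1

Euler's criterion: (20/29) ≡ 20^14 (mod 29).
20^2 ≡ 23 (mod 29)
20^4 ≡ 7 (mod 29)
20^8 ≡ 20 (mod 29)
20^14 = 20^(8+4+2) ≡ 1 (mod 29).
Result is 1, so (20/29) = 1.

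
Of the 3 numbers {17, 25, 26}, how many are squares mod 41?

1

(17/41) = -1 → non-residue.
(25/41) = +1 → QR.
(26/41) = -1 → non-residue.
Total quadratic residues among the 3: 1.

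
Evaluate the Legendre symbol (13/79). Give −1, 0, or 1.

1

Reciprocity: 13 ≡ 1 and 79 ≡ 3 (mod 4), so (13/79) = +(79/13).
Reduce top mod 13: now compute (1/13).
Reached (1/13) = 1. Collecting the sign flips along the way, the symbol is +1.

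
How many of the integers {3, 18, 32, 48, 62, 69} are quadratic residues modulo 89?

3

(3/89) = -1 → non-residue.
(18/89) = +1 → QR.
(32/89) = +1 → QR.
(48/89) = -1 → non-residue.
(62/89) = -1 → non-residue.
(69/89) = +1 → QR.
Total quadratic residues among the 6: 3.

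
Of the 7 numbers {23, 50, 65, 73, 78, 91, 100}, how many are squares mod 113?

(23/113) = -1 → non-residue.
(50/113) = +1 → QR.
(65/113) = -1 → non-residue.
(73/113) = -1 → non-residue.
(78/113) = -1 → non-residue.
(91/113) = +1 → QR.
(100/113) = +1 → QR.
Total quadratic residues among the 7: 3.

3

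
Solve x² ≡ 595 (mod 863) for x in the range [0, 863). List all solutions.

127, 736

Since 863 ≡ 3 (mod 4), a square root of 595 is 595^((863+1)/4) = 595^216 mod 863.
Repeated squaring: 595^2≡195, 595^4≡53, 595^8≡220, 595^16≡72, 595^32≡6, 595^64≡36, 595^128≡433 (mod 863).
595^216 = 595^(128+64+16+8) ≡ 127 (mod 863).
Check: 127² = 16129 ≡ 595 (mod 863). The two roots are 127 and 736.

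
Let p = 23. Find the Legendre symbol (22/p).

Pull out 2: since 23 ≡ 7 (mod 8), (2/23) = +1.
Reciprocity: 11 ≡ 3 and 23 ≡ 3 (mod 4), so (11/23) = −(23/11).
Reduce top mod 11: now compute (1/11).
Reached (1/11) = 1. Collecting the sign flips along the way, the symbol is -1.

-1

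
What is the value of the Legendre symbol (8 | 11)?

Pull out 2^3: since 11 ≡ 3 (mod 8), (2/11) = -1, so (2/11)^3 = -1.
Reached (1/11) = 1. Collecting the sign flips along the way, the symbol is -1.

-1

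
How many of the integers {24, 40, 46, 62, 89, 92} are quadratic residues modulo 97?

3

(24/97) = +1 → QR.
(40/97) = -1 → non-residue.
(46/97) = -1 → non-residue.
(62/97) = +1 → QR.
(89/97) = +1 → QR.
(92/97) = -1 → non-residue.
Total quadratic residues among the 6: 3.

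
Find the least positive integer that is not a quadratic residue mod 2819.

(2/2819) = −1, so 2 is the smallest positive non-residue mod 2819.

2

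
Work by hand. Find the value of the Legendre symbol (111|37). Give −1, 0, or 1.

0

First reduce: 111 ≡ 0 (mod 37).
Top reduces to 0: gcd > 1, so the symbol is 0.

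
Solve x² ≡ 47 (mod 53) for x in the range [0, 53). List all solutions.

53 ≡ 1 (mod 4), so we find a root by search.
Trying successive values, 10² = 100 ≡ 47 (mod 53). The other root is 53 − 10 = 43.

10, 43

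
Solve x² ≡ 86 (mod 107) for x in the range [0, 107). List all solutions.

34, 73

Since 107 ≡ 3 (mod 4), a square root of 86 is 86^((107+1)/4) = 86^27 mod 107.
Repeated squaring: 86^2≡13, 86^4≡62, 86^8≡99, 86^16≡64 (mod 107).
86^27 = 86^(16+8+2+1) ≡ 34 (mod 107).
Check: 34² = 1156 ≡ 86 (mod 107). The two roots are 34 and 73.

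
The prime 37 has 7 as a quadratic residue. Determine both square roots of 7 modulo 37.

9, 28

37 ≡ 1 (mod 4), so we find a root by search.
Trying successive values, 9² = 81 ≡ 7 (mod 37). The other root is 37 − 9 = 28.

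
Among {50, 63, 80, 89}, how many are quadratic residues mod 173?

(50/173) = -1 → non-residue.
(63/173) = -1 → non-residue.
(80/173) = -1 → non-residue.
(89/173) = +1 → QR.
Total quadratic residues among the 4: 1.

1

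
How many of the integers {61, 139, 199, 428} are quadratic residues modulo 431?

(61/431) = +1 → QR.
(139/431) = +1 → QR.
(199/431) = -1 → non-residue.
(428/431) = -1 → non-residue.
Total quadratic residues among the 4: 2.

2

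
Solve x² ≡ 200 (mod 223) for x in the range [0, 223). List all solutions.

73, 150

Since 223 ≡ 3 (mod 4), a square root of 200 is 200^((223+1)/4) = 200^56 mod 223.
Repeated squaring: 200^2≡83, 200^4≡199, 200^8≡130, 200^16≡175, 200^32≡74 (mod 223).
200^56 = 200^(32+16+8) ≡ 73 (mod 223).
Check: 73² = 5329 ≡ 200 (mod 223). The two roots are 73 and 150.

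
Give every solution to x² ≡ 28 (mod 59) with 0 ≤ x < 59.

Since 59 ≡ 3 (mod 4), a square root of 28 is 28^((59+1)/4) = 28^15 mod 59.
Repeated squaring: 28^2≡17, 28^4≡53, 28^8≡36 (mod 59).
28^15 = 28^(8+4+2+1) ≡ 21 (mod 59).
Check: 21² = 441 ≡ 28 (mod 59). The two roots are 21 and 38.

21, 38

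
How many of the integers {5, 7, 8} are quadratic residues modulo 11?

(5/11) = +1 → QR.
(7/11) = -1 → non-residue.
(8/11) = -1 → non-residue.
Total quadratic residues among the 3: 1.

1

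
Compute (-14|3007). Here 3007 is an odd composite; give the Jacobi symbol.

First reduce: -14 ≡ 2993 (mod 3007).
Reciprocity: 2993 ≡ 1 and 3007 ≡ 3 (mod 4), so (2993/3007) = +(3007/2993).
Reduce top mod 2993: now compute (14/2993).
Pull out 2: since 2993 ≡ 1 (mod 8), (2/2993) = +1.
Reciprocity: 7 ≡ 3 and 2993 ≡ 1 (mod 4), so (7/2993) = +(2993/7).
Reduce top mod 7: now compute (4/7).
Pull out 2^2: since 7 ≡ 7 (mod 8), (2/7) = +1, so (2/7)^2 = +1.
Reached (1/7) = 1. Collecting the sign flips along the way, the symbol is +1.

1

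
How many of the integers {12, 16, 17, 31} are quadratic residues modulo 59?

(12/59) = +1 → QR.
(16/59) = +1 → QR.
(17/59) = +1 → QR.
(31/59) = -1 → non-residue.
Total quadratic residues among the 4: 3.

3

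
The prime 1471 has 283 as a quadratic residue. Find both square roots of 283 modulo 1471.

Since 1471 ≡ 3 (mod 4), a square root of 283 is 283^((1471+1)/4) = 283^368 mod 1471.
Repeated squaring: 283^2≡655, 283^4≡964, 283^8≡1095, 283^16≡160, 283^32≡593, 283^64≡80, 283^128≡516, 283^256≡5 (mod 1471).
283^368 = 283^(256+64+32+16) ≡ 200 (mod 1471).
Check: 200² = 40000 ≡ 283 (mod 1471). The two roots are 200 and 1271.

200, 1271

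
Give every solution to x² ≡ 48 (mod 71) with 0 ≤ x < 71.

Since 71 ≡ 3 (mod 4), a square root of 48 is 48^((71+1)/4) = 48^18 mod 71.
Repeated squaring: 48^2≡32, 48^4≡30, 48^8≡48, 48^16≡32 (mod 71).
48^18 = 48^(16+2) ≡ 30 (mod 71).
Check: 30² = 900 ≡ 48 (mod 71). The two roots are 30 and 41.

30, 41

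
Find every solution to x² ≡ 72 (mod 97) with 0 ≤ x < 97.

97 ≡ 1 (mod 4), so we find a root by search.
Trying successive values, 13² = 169 ≡ 72 (mod 97). The other root is 97 − 13 = 84.

13, 84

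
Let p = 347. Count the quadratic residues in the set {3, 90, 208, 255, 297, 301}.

(3/347) = +1 → QR.
(90/347) = +1 → QR.
(208/347) = +1 → QR.
(255/347) = +1 → QR.
(297/347) = +1 → QR.
(301/347) = -1 → non-residue.
Total quadratic residues among the 6: 5.

5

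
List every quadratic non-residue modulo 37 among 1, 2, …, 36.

Square k = 1,…,18 (k and 37−k give the same square):
1²=1, 2²=4, 3²=9, 4²=16, 5²=25, 6²=36, 7²≡12, 8²≡27, 9²≡7, 10²≡26, 11²≡10, 12²≡33, 13²≡21, 14²≡11, 15²≡3, 16²≡34, 17²≡30, 18²≡28 (mod 37).
The residues are {1, 3, 4, 7, 9, 10, 11, 12, 16, 21, 25, 26, 27, 28, 30, 33, 34, 36}; the non-residues are the remaining 18 nonzero classes.

2, 5, 6, 8, 13, 14, 15, 17, 18, 19, 20, 22, 23, 24, 29, 31, 32, 35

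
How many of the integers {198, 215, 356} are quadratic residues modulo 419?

2

(198/419) = +1 → QR.
(215/419) = +1 → QR.
(356/419) = -1 → non-residue.
Total quadratic residues among the 3: 2.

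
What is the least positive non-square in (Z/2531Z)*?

(2/2531) = −1, so 2 is the smallest positive non-residue mod 2531.

2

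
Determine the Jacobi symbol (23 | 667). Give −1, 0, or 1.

Reciprocity: 23 ≡ 3 and 667 ≡ 3 (mod 4), so (23/667) = −(667/23).
Reduce top mod 23: now compute (0/23).
Top reduces to 0: gcd > 1, so the symbol is 0.

0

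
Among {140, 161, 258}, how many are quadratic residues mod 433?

(140/433) = +1 → QR.
(161/433) = +1 → QR.
(258/433) = -1 → non-residue.
Total quadratic residues among the 3: 2.

2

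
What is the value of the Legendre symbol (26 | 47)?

Pull out 2: since 47 ≡ 7 (mod 8), (2/47) = +1.
Reciprocity: 13 ≡ 1 and 47 ≡ 3 (mod 4), so (13/47) = +(47/13).
Reduce top mod 13: now compute (8/13).
Pull out 2^3: since 13 ≡ 5 (mod 8), (2/13) = -1, so (2/13)^3 = -1.
Reached (1/13) = 1. Collecting the sign flips along the way, the symbol is -1.

-1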